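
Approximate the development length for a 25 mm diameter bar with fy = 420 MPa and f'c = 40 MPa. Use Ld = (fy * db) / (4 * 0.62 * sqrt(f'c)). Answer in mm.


Ld = (fy * db) / (4 * 0.62 * sqrt(f'c))
= (420 * 25) / (4 * 0.62 * sqrt(40))
= 10500 / 15.6849
= 669.43 mm

669.43 mm


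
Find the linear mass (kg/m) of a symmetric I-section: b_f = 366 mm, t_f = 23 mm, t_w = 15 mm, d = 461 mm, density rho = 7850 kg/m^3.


A_flanges = 2 * 366 * 23 = 16836 mm^2
A_web = (461 - 2 * 23) * 15 = 6225 mm^2
A_total = 16836 + 6225 = 23061 mm^2 = 0.023061 m^2
Weight = rho * A = 7850 * 0.023061 = 181.0289 kg/m

181.0289 kg/m


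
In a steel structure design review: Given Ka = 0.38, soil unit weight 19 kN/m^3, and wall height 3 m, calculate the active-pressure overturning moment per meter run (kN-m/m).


Pa = 0.5 * Ka * gamma * H^2
= 0.5 * 0.38 * 19 * 3^2
= 32.49 kN/m
Arm = H / 3 = 3 / 3 = 1.0 m
Mo = Pa * arm = Pa * H / 3 = 32.49 * 3 / 3 = 32.49 kN-m/m

32.49 kN-m/m


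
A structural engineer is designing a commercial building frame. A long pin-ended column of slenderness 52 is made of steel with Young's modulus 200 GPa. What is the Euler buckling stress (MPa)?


sigma_cr = pi^2 * E / lambda^2
= 9.8696 * 200000.0 / 52^2
= 9.8696 * 200000.0 / 2704
= 730.0003 MPa

730.0003 MPa


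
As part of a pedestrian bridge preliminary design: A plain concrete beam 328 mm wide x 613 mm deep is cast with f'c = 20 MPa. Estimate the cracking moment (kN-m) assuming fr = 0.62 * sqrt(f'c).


fr = 0.62 * sqrt(20) = 0.62 * 4.4721 = 2.7727 MPa
I = 328 * 613^3 / 12 = 6296134851.33 mm^4
y_t = 306.5 mm
M_cr = fr * I / y_t = 2.7727 * 6296134851.33 / 306.5 N-mm
= 56.9574 kN-m

56.9574 kN-m


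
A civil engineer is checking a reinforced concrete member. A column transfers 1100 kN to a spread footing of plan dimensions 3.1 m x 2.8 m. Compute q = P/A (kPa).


A = 3.1 * 2.8 = 8.68 m^2
q = P / A = 1100 / 8.68
= 126.7281 kPa

126.7281 kPa


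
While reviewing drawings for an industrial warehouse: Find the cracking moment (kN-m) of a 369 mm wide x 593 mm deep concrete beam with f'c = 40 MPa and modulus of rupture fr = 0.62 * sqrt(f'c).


fr = 0.62 * sqrt(40) = 0.62 * 6.3246 = 3.9212 MPa
I = 369 * 593^3 / 12 = 6412231602.75 mm^4
y_t = 296.5 mm
M_cr = fr * I / y_t = 3.9212 * 6412231602.75 / 296.5 N-mm
= 84.802 kN-m

84.802 kN-m


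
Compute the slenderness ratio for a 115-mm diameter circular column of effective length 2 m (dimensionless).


Radius of gyration r = d / 4 = 115 / 4 = 28.75 mm
L_eff = 2000.0 mm
Slenderness ratio = L / r = 2000.0 / 28.75 = 69.57 (dimensionless)

69.57 (dimensionless)


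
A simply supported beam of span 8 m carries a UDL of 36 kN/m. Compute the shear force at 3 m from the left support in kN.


R_A = w * L / 2 = 36 * 8 / 2 = 144.0 kN
V(x) = R_A - w * x = 144.0 - 36 * 3
= 36.0 kN

36.0 kN


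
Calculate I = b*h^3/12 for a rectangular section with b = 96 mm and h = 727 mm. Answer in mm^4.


I = b * h^3 / 12
= 96 * 727^3 / 12
= 96 * 384240583 / 12
= 3073924664.0 mm^4

3073924664.0 mm^4


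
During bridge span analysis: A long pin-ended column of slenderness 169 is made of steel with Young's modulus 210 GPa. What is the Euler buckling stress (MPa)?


sigma_cr = pi^2 * E / lambda^2
= 9.8696 * 210000.0 / 169^2
= 9.8696 * 210000.0 / 28561
= 72.5681 MPa

72.5681 MPa


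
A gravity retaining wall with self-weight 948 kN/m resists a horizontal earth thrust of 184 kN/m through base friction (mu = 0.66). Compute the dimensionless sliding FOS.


Resisting force = mu * W = 0.66 * 948 = 625.68 kN/m
FOS = Resisting / Driving = 625.68 / 184
= 3.4004 (dimensionless)

3.4004 (dimensionless)


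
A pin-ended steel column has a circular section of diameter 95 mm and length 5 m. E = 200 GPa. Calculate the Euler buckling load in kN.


I = pi * d^4 / 64 = 3998198.21 mm^4
L = 5000.0 mm
P_cr = pi^2 * E * I / L^2
= 9.8696 * 200000.0 * 3998198.21 / 5000.0^2
= 315685.08 N = 315.6851 kN

315.6851 kN


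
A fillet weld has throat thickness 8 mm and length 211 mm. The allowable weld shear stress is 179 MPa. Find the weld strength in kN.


Strength = throat * length * allowable stress
= 8 * 211 * 179 N
= 302152 N
= 302.15 kN

302.15 kN


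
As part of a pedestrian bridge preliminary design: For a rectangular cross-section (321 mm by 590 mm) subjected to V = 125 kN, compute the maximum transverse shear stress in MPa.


A = b * h = 321 * 590 = 189390 mm^2
V = 125 kN = 125000.0 N
tau_max = 1.5 * V / A = 1.5 * 125000.0 / 189390
= 0.99 MPa

0.99 MPa


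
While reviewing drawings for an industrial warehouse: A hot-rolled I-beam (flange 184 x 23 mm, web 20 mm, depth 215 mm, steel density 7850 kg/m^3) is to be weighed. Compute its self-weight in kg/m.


A_flanges = 2 * 184 * 23 = 8464 mm^2
A_web = (215 - 2 * 23) * 20 = 3380 mm^2
A_total = 8464 + 3380 = 11844 mm^2 = 0.011844 m^2
Weight = rho * A = 7850 * 0.011844 = 92.9754 kg/m

92.9754 kg/m


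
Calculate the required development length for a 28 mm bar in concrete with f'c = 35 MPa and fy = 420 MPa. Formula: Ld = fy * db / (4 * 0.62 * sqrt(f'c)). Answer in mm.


Ld = (fy * db) / (4 * 0.62 * sqrt(f'c))
= (420 * 28) / (4 * 0.62 * sqrt(35))
= 11760 / 14.6719
= 801.53 mm

801.53 mm


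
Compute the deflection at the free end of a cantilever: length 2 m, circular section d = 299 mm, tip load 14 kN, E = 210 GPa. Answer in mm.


I = pi * d^4 / 64 = pi * 299^4 / 64 = 392332830.95 mm^4
L = 2000.0 mm, P = 14000.0 N, E = 210000.0 MPa
delta = P * L^3 / (3 * E * I)
= 14000.0 * 2000.0^3 / (3 * 210000.0 * 392332830.95)
= 0.4531 mm

0.4531 mm


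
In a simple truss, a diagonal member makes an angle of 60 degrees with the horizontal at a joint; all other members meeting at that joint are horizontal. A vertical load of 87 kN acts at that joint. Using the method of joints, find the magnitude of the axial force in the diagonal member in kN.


At the joint, only the diagonal has a vertical component, so vertical equilibrium gives:
F * sin(60) = 87
F = 87 / sin(60)
= 87 / 0.866025
= 100.46 kN

100.46 kN


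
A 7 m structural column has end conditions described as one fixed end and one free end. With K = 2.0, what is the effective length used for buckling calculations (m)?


L_eff = K * L
= 2.0 * 7
= 14.0 m

14.0 m


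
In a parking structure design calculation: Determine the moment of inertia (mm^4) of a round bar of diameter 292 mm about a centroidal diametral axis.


r = d / 2 = 292 / 2 = 146.0 mm
I = pi * r^4 / 4 = pi * 146.0^4 / 4
= 356862821.2 mm^4

356862821.2 mm^4


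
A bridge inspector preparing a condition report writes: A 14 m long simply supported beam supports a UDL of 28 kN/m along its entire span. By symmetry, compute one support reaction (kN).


Total load = w * L = 28 * 14 = 392 kN
By symmetry, each reaction R = total / 2 = 392 / 2 = 196.0 kN

196.0 kN


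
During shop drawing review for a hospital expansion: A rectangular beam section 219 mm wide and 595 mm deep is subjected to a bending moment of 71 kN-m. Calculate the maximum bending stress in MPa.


I = b * h^3 / 12 = 219 * 595^3 / 12 = 3844268968.75 mm^4
y = h / 2 = 595 / 2 = 297.5 mm
M = 71 kN-m = 71000000.0 N-mm
sigma = M * y / I = 71000000.0 * 297.5 / 3844268968.75
= 5.49 MPa

5.49 MPa


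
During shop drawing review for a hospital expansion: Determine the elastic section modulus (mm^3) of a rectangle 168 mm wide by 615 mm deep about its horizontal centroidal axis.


S = b * h^2 / 6
= 168 * 615^2 / 6
= 168 * 378225 / 6
= 10590300.0 mm^3

10590300.0 mm^3


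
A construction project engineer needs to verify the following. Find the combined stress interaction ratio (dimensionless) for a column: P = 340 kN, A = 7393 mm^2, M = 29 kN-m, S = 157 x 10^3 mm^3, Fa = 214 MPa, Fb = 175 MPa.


f_a = P / A = 340000.0 / 7393 = 45.9894 MPa
f_b = M / S = 29000000.0 / 157000.0 = 184.7134 MPa
Ratio = f_a / Fa + f_b / Fb
= 45.9894 / 214 + 184.7134 / 175
= 1.2704 (dimensionless)

1.2704 (dimensionless)


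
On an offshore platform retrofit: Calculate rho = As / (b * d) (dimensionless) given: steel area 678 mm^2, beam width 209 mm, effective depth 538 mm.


rho = As / (b * d)
= 678 / (209 * 538)
= 678 / 112442
= 0.00603 (dimensionless)

0.00603 (dimensionless)


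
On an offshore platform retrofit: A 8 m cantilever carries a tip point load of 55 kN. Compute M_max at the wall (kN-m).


For a cantilever with a point load at the free end:
M_max = P * L = 55 * 8 = 440 kN-m

440 kN-m


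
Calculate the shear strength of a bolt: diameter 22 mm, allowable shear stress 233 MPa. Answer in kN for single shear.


A = pi * d^2 / 4 = pi * 22^2 / 4 = 380.1327 mm^2
V = f_v * A / 1000 = 233 * 380.1327 / 1000
= 88.5709 kN

88.5709 kN


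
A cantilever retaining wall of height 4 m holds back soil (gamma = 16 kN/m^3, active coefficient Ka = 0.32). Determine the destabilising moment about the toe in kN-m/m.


Pa = 0.5 * Ka * gamma * H^2
= 0.5 * 0.32 * 16 * 4^2
= 40.96 kN/m
Arm = H / 3 = 4 / 3 = 1.3333 m
Mo = Pa * arm = Pa * H / 3 = 40.96 * 4 / 3 = 54.6133 kN-m/m

54.6133 kN-m/m


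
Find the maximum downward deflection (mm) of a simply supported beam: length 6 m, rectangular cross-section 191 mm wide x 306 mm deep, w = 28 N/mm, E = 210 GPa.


I = 191 * 306^3 / 12 = 456054138.0 mm^4
L = 6000.0 mm, w = 28 N/mm, E = 210000.0 MPa
delta = 5 * w * L^4 / (384 * E * I)
= 5 * 28 * 6000.0^4 / (384 * 210000.0 * 456054138.0)
= 4.9336 mm

4.9336 mm


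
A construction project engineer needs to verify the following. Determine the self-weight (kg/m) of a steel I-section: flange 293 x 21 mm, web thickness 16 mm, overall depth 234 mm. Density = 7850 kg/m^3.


A_flanges = 2 * 293 * 21 = 12306 mm^2
A_web = (234 - 2 * 21) * 16 = 3072 mm^2
A_total = 12306 + 3072 = 15378 mm^2 = 0.015378 m^2
Weight = rho * A = 7850 * 0.015378 = 120.7173 kg/m

120.7173 kg/m


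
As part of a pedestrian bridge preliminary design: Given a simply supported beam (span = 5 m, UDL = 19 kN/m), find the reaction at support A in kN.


Total load = w * L = 19 * 5 = 95 kN
By symmetry, each reaction R = total / 2 = 95 / 2 = 47.5 kN

47.5 kN


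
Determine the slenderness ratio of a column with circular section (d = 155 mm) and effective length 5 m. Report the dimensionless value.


Radius of gyration r = d / 4 = 155 / 4 = 38.75 mm
L_eff = 5000.0 mm
Slenderness ratio = L / r = 5000.0 / 38.75 = 129.03 (dimensionless)

129.03 (dimensionless)


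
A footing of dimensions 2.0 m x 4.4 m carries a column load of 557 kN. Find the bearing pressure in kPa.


A = 2.0 * 4.4 = 8.8 m^2
q = P / A = 557 / 8.8
= 63.2955 kPa

63.2955 kPa


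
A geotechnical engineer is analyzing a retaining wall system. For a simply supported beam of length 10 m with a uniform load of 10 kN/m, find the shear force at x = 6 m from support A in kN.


R_A = w * L / 2 = 10 * 10 / 2 = 50.0 kN
V(x) = R_A - w * x = 50.0 - 10 * 6
= -10.0 kN

-10.0 kN


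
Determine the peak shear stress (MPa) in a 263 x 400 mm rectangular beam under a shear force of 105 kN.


A = b * h = 263 * 400 = 105200 mm^2
V = 105 kN = 105000.0 N
tau_max = 1.5 * V / A = 1.5 * 105000.0 / 105200
= 1.4971 MPa

1.4971 MPa


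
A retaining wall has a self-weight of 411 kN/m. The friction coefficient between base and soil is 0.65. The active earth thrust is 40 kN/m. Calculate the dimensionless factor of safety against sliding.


Resisting force = mu * W = 0.65 * 411 = 267.15 kN/m
FOS = Resisting / Driving = 267.15 / 40
= 6.6788 (dimensionless)

6.6788 (dimensionless)


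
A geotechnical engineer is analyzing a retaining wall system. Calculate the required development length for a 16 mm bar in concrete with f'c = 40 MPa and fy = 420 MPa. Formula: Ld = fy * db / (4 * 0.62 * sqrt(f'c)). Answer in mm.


Ld = (fy * db) / (4 * 0.62 * sqrt(f'c))
= (420 * 16) / (4 * 0.62 * sqrt(40))
= 6720 / 15.6849
= 428.44 mm

428.44 mm


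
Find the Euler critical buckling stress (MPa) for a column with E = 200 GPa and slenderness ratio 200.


sigma_cr = pi^2 * E / lambda^2
= 9.8696 * 200000.0 / 200^2
= 9.8696 * 200000.0 / 40000
= 49.348 MPa

49.348 MPa


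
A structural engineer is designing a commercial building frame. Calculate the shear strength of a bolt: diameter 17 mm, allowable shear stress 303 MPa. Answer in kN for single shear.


A = pi * d^2 / 4 = pi * 17^2 / 4 = 226.9801 mm^2
V = f_v * A / 1000 = 303 * 226.9801 / 1000
= 68.775 kN

68.775 kN


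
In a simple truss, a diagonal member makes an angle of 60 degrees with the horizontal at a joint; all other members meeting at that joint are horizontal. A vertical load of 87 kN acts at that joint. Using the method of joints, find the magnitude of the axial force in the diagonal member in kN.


At the joint, only the diagonal has a vertical component, so vertical equilibrium gives:
F * sin(60) = 87
F = 87 / sin(60)
= 87 / 0.866025
= 100.46 kN

100.46 kN


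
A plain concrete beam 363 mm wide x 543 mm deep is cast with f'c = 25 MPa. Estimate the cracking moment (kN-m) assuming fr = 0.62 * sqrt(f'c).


fr = 0.62 * sqrt(25) = 0.62 * 5.0 = 3.1 MPa
I = 363 * 543^3 / 12 = 4843115961.75 mm^4
y_t = 271.5 mm
M_cr = fr * I / y_t = 3.1 * 4843115961.75 / 271.5 N-mm
= 55.2989 kN-m

55.2989 kN-m


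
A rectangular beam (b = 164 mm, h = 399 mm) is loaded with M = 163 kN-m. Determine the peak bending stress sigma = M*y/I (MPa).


I = b * h^3 / 12 = 164 * 399^3 / 12 = 868123053.0 mm^4
y = h / 2 = 399 / 2 = 199.5 mm
M = 163 kN-m = 163000000.0 N-mm
sigma = M * y / I = 163000000.0 * 199.5 / 868123053.0
= 37.46 MPa

37.46 MPa


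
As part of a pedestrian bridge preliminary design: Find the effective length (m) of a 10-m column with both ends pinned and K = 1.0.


L_eff = K * L
= 1.0 * 10
= 10.0 m

10.0 m


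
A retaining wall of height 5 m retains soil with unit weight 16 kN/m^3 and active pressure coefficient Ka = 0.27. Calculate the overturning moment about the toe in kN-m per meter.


Pa = 0.5 * Ka * gamma * H^2
= 0.5 * 0.27 * 16 * 5^2
= 54.0 kN/m
Arm = H / 3 = 5 / 3 = 1.6667 m
Mo = Pa * arm = Pa * H / 3 = 54.0 * 5 / 3 = 90.0 kN-m/m

90.0 kN-m/m


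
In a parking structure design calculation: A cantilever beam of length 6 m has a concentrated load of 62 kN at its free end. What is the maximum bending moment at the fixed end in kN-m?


For a cantilever with a point load at the free end:
M_max = P * L = 62 * 6 = 372 kN-m

372 kN-m


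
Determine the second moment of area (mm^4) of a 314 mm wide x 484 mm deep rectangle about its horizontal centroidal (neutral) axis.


I = b * h^3 / 12
= 314 * 484^3 / 12
= 314 * 113379904 / 12
= 2966774154.67 mm^4

2966774154.67 mm^4


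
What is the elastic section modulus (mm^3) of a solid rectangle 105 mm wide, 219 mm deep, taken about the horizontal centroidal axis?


S = b * h^2 / 6
= 105 * 219^2 / 6
= 105 * 47961 / 6
= 839317.5 mm^3

839317.5 mm^3


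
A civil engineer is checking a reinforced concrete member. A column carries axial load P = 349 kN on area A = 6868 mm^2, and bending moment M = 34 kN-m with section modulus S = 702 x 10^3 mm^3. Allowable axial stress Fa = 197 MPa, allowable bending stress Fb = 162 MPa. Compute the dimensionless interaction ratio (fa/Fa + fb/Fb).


f_a = P / A = 349000.0 / 6868 = 50.8154 MPa
f_b = M / S = 34000000.0 / 702000.0 = 48.433 MPa
Ratio = f_a / Fa + f_b / Fb
= 50.8154 / 197 + 48.433 / 162
= 0.5569 (dimensionless)

0.5569 (dimensionless)


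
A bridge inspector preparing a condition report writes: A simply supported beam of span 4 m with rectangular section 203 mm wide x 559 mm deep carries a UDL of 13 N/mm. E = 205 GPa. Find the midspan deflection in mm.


I = 203 * 559^3 / 12 = 2954950536.42 mm^4
L = 4000.0 mm, w = 13 N/mm, E = 205000.0 MPa
delta = 5 * w * L^4 / (384 * E * I)
= 5 * 13 * 4000.0^4 / (384 * 205000.0 * 2954950536.42)
= 0.0715 mm

0.0715 mm


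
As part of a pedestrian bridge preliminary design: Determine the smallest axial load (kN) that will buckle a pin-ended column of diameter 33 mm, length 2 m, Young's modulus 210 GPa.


I = pi * d^4 / 64 = 58213.76 mm^4
L = 2000.0 mm
P_cr = pi^2 * E * I / L^2
= 9.8696 * 210000.0 * 58213.76 / 2000.0^2
= 30163.71 N = 30.1637 kN

30.1637 kN


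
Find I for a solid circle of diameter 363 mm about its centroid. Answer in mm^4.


r = d / 2 = 363 / 2 = 181.5 mm
I = pi * r^4 / 4 = pi * 181.5^4 / 4
= 852307674.19 mm^4

852307674.19 mm^4


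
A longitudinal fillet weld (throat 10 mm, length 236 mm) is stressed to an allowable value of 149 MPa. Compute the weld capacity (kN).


Strength = throat * length * allowable stress
= 10 * 236 * 149 N
= 351640 N
= 351.64 kN

351.64 kN


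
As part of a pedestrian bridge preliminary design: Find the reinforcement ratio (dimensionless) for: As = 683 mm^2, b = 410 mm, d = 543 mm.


rho = As / (b * d)
= 683 / (410 * 543)
= 683 / 222630
= 0.003068 (dimensionless)

0.003068 (dimensionless)


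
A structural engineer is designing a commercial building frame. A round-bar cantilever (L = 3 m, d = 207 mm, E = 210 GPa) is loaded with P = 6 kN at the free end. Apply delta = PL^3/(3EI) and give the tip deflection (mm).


I = pi * d^4 / 64 = pi * 207^4 / 64 = 90126245.71 mm^4
L = 3000.0 mm, P = 6000.0 N, E = 210000.0 MPa
delta = P * L^3 / (3 * E * I)
= 6000.0 * 3000.0^3 / (3 * 210000.0 * 90126245.71)
= 2.8531 mm

2.8531 mm


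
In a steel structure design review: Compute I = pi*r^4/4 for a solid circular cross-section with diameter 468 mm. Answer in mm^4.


r = d / 2 = 468 / 2 = 234.0 mm
I = pi * r^4 / 4 = pi * 234.0^4 / 4
= 2354796117.04 mm^4

2354796117.04 mm^4


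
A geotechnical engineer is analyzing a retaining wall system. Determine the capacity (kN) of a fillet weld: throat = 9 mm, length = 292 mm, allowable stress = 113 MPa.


Strength = throat * length * allowable stress
= 9 * 292 * 113 N
= 296964 N
= 296.96 kN

296.96 kN


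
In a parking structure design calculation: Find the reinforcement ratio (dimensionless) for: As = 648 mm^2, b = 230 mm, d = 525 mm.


rho = As / (b * d)
= 648 / (230 * 525)
= 648 / 120750
= 0.005366 (dimensionless)

0.005366 (dimensionless)


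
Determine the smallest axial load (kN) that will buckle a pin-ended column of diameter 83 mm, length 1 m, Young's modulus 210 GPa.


I = pi * d^4 / 64 = 2329604.88 mm^4
L = 1000.0 mm
P_cr = pi^2 * E * I / L^2
= 9.8696 * 210000.0 * 2329604.88 / 1000.0^2
= 4828378.51 N = 4828.3785 kN

4828.3785 kN


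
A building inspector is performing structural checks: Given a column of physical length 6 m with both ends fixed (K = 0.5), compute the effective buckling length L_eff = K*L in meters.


L_eff = K * L
= 0.5 * 6
= 3.0 m

3.0 m


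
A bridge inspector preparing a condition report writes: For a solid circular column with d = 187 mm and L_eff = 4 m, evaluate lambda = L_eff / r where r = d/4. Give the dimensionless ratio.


Radius of gyration r = d / 4 = 187 / 4 = 46.75 mm
L_eff = 4000.0 mm
Slenderness ratio = L / r = 4000.0 / 46.75 = 85.56 (dimensionless)

85.56 (dimensionless)


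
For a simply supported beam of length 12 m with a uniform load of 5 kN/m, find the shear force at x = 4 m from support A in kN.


R_A = w * L / 2 = 5 * 12 / 2 = 30.0 kN
V(x) = R_A - w * x = 30.0 - 5 * 4
= 10.0 kN

10.0 kN


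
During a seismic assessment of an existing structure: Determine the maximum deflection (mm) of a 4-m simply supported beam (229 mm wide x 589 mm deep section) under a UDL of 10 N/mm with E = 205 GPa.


I = 229 * 589^3 / 12 = 3899420950.08 mm^4
L = 4000.0 mm, w = 10 N/mm, E = 205000.0 MPa
delta = 5 * w * L^4 / (384 * E * I)
= 5 * 10 * 4000.0^4 / (384 * 205000.0 * 3899420950.08)
= 0.0417 mm

0.0417 mm


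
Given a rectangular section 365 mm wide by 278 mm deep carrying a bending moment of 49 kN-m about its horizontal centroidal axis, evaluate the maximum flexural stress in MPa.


I = b * h^3 / 12 = 365 * 278^3 / 12 = 653500623.33 mm^4
y = h / 2 = 278 / 2 = 139.0 mm
M = 49 kN-m = 49000000.0 N-mm
sigma = M * y / I = 49000000.0 * 139.0 / 653500623.33
= 10.42 MPa

10.42 MPa


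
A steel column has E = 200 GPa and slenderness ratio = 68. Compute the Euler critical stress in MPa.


sigma_cr = pi^2 * E / lambda^2
= 9.8696 * 200000.0 / 68^2
= 9.8696 * 200000.0 / 4624
= 426.886 MPa

426.886 MPa


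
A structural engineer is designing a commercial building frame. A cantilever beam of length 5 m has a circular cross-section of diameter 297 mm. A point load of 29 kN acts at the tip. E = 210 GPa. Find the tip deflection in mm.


I = pi * d^4 / 64 = pi * 297^4 / 64 = 381940485.65 mm^4
L = 5000.0 mm, P = 29000.0 N, E = 210000.0 MPa
delta = P * L^3 / (3 * E * I)
= 29000.0 * 5000.0^3 / (3 * 210000.0 * 381940485.65)
= 15.0651 mm

15.0651 mm


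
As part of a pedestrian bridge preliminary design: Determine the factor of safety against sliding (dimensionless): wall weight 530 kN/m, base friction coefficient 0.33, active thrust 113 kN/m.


Resisting force = mu * W = 0.33 * 530 = 174.9 kN/m
FOS = Resisting / Driving = 174.9 / 113
= 1.5478 (dimensionless)

1.5478 (dimensionless)


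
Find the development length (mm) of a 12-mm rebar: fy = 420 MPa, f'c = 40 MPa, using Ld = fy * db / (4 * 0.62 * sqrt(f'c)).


Ld = (fy * db) / (4 * 0.62 * sqrt(f'c))
= (420 * 12) / (4 * 0.62 * sqrt(40))
= 5040 / 15.6849
= 321.33 mm

321.33 mm


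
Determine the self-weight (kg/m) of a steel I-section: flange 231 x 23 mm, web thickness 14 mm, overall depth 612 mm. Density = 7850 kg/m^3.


A_flanges = 2 * 231 * 23 = 10626 mm^2
A_web = (612 - 2 * 23) * 14 = 7924 mm^2
A_total = 10626 + 7924 = 18550 mm^2 = 0.018550 m^2
Weight = rho * A = 7850 * 0.018550 = 145.6175 kg/m

145.6175 kg/m


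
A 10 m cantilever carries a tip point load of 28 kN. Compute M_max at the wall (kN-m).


For a cantilever with a point load at the free end:
M_max = P * L = 28 * 10 = 280 kN-m

280 kN-m


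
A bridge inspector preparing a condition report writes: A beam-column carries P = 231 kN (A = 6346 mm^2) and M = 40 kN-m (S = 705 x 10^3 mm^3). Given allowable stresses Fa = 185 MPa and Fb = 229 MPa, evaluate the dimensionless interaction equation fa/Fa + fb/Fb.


f_a = P / A = 231000.0 / 6346 = 36.4009 MPa
f_b = M / S = 40000000.0 / 705000.0 = 56.7376 MPa
Ratio = f_a / Fa + f_b / Fb
= 36.4009 / 185 + 56.7376 / 229
= 0.4445 (dimensionless)

0.4445 (dimensionless)


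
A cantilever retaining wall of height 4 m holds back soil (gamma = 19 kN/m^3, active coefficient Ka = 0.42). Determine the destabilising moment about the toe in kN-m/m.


Pa = 0.5 * Ka * gamma * H^2
= 0.5 * 0.42 * 19 * 4^2
= 63.84 kN/m
Arm = H / 3 = 4 / 3 = 1.3333 m
Mo = Pa * arm = Pa * H / 3 = 63.84 * 4 / 3 = 85.12 kN-m/m

85.12 kN-m/m


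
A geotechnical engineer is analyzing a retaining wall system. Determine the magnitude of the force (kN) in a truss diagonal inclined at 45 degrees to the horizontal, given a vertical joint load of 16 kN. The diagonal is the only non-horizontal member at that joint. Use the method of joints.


At the joint, only the diagonal has a vertical component, so vertical equilibrium gives:
F * sin(45) = 16
F = 16 / sin(45)
= 16 / 0.707107
= 22.63 kN

22.63 kN


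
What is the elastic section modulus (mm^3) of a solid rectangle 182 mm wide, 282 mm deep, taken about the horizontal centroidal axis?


S = b * h^2 / 6
= 182 * 282^2 / 6
= 182 * 79524 / 6
= 2412228.0 mm^3

2412228.0 mm^3


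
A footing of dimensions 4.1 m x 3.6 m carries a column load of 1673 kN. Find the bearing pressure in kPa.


A = 4.1 * 3.6 = 14.76 m^2
q = P / A = 1673 / 14.76
= 113.3469 kPa

113.3469 kPa


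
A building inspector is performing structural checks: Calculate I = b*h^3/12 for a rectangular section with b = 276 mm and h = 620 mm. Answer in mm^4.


I = b * h^3 / 12
= 276 * 620^3 / 12
= 276 * 238328000 / 12
= 5481544000.0 mm^4

5481544000.0 mm^4


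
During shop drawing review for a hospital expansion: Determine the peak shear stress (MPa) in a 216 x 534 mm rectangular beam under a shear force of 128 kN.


A = b * h = 216 * 534 = 115344 mm^2
V = 128 kN = 128000.0 N
tau_max = 1.5 * V / A = 1.5 * 128000.0 / 115344
= 1.6646 MPa

1.6646 MPa


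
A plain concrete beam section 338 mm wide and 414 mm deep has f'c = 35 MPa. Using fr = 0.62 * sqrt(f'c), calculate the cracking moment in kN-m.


fr = 0.62 * sqrt(35) = 0.62 * 5.9161 = 3.668 MPa
I = 338 * 414^3 / 12 = 1998648756.0 mm^4
y_t = 207.0 mm
M_cr = fr * I / y_t = 3.668 * 1998648756.0 / 207.0 N-mm
= 35.4154 kN-m

35.4154 kN-m


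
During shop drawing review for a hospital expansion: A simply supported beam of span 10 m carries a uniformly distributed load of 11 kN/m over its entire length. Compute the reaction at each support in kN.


Total load = w * L = 11 * 10 = 110 kN
By symmetry, each reaction R = total / 2 = 110 / 2 = 55.0 kN

55.0 kN


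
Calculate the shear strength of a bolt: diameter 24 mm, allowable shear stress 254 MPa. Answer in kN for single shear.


A = pi * d^2 / 4 = pi * 24^2 / 4 = 452.3893 mm^2
V = f_v * A / 1000 = 254 * 452.3893 / 1000
= 114.9069 kN

114.9069 kN


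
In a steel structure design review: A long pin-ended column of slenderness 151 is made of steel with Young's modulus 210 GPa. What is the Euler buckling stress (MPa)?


sigma_cr = pi^2 * E / lambda^2
= 9.8696 * 210000.0 / 151^2
= 9.8696 * 210000.0 / 22801
= 90.9003 MPa

90.9003 MPa


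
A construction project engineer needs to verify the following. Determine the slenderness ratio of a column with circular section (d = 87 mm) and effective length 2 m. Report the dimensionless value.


Radius of gyration r = d / 4 = 87 / 4 = 21.75 mm
L_eff = 2000.0 mm
Slenderness ratio = L / r = 2000.0 / 21.75 = 91.95 (dimensionless)

91.95 (dimensionless)


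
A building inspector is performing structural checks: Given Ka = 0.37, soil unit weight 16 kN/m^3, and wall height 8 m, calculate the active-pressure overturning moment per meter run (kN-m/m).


Pa = 0.5 * Ka * gamma * H^2
= 0.5 * 0.37 * 16 * 8^2
= 189.44 kN/m
Arm = H / 3 = 8 / 3 = 2.6667 m
Mo = Pa * arm = Pa * H / 3 = 189.44 * 8 / 3 = 505.1733 kN-m/m

505.1733 kN-m/m


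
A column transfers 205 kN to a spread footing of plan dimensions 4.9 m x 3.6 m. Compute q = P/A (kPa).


A = 4.9 * 3.6 = 17.64 m^2
q = P / A = 205 / 17.64
= 11.6213 kPa

11.6213 kPa


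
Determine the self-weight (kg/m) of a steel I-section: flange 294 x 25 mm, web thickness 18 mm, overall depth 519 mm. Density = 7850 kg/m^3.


A_flanges = 2 * 294 * 25 = 14700 mm^2
A_web = (519 - 2 * 25) * 18 = 8442 mm^2
A_total = 14700 + 8442 = 23142 mm^2 = 0.023142 m^2
Weight = rho * A = 7850 * 0.023142 = 181.6647 kg/m

181.6647 kg/m


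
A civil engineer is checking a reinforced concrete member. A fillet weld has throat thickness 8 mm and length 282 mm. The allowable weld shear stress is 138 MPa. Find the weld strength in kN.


Strength = throat * length * allowable stress
= 8 * 282 * 138 N
= 311328 N
= 311.33 kN

311.33 kN


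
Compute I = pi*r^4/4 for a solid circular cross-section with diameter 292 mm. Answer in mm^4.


r = d / 2 = 292 / 2 = 146.0 mm
I = pi * r^4 / 4 = pi * 146.0^4 / 4
= 356862821.2 mm^4

356862821.2 mm^4


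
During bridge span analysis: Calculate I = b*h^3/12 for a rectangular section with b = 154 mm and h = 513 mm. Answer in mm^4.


I = b * h^3 / 12
= 154 * 513^3 / 12
= 154 * 135005697 / 12
= 1732573111.5 mm^4

1732573111.5 mm^4


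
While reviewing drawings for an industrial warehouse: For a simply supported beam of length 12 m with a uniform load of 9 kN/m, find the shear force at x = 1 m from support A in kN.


R_A = w * L / 2 = 9 * 12 / 2 = 54.0 kN
V(x) = R_A - w * x = 54.0 - 9 * 1
= 45.0 kN

45.0 kN


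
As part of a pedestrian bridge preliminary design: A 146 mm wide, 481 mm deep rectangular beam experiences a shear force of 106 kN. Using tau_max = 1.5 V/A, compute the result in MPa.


A = b * h = 146 * 481 = 70226 mm^2
V = 106 kN = 106000.0 N
tau_max = 1.5 * V / A = 1.5 * 106000.0 / 70226
= 2.2641 MPa

2.2641 MPa


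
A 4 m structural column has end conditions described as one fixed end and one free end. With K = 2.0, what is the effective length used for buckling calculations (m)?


L_eff = K * L
= 2.0 * 4
= 8.0 m

8.0 m


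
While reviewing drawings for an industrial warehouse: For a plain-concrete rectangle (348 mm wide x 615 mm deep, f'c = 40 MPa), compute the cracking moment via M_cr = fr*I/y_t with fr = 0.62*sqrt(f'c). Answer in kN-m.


fr = 0.62 * sqrt(40) = 0.62 * 6.3246 = 3.9212 MPa
I = 348 * 615^3 / 12 = 6745642875.0 mm^4
y_t = 307.5 mm
M_cr = fr * I / y_t = 3.9212 * 6745642875.0 / 307.5 N-mm
= 86.0201 kN-m

86.0201 kN-m


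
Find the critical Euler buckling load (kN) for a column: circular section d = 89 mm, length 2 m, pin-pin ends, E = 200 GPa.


I = pi * d^4 / 64 = 3079852.55 mm^4
L = 2000.0 mm
P_cr = pi^2 * E * I / L^2
= 9.8696 * 200000.0 * 3079852.55 / 2000.0^2
= 1519846.32 N = 1519.8463 kN

1519.8463 kN


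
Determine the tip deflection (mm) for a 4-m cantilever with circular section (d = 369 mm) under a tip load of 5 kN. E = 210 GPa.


I = pi * d^4 / 64 = pi * 369^4 / 64 = 910071184.05 mm^4
L = 4000.0 mm, P = 5000.0 N, E = 210000.0 MPa
delta = P * L^3 / (3 * E * I)
= 5000.0 * 4000.0^3 / (3 * 210000.0 * 910071184.05)
= 0.5581 mm

0.5581 mm


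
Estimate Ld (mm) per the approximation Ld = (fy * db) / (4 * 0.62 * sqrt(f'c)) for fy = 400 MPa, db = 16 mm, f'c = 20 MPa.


Ld = (fy * db) / (4 * 0.62 * sqrt(f'c))
= (400 * 16) / (4 * 0.62 * sqrt(20))
= 6400 / 11.0909
= 577.05 mm

577.05 mm


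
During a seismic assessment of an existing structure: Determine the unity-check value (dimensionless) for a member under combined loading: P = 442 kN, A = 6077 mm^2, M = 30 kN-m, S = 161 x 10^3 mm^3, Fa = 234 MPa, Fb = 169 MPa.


f_a = P / A = 442000.0 / 6077 = 72.7333 MPa
f_b = M / S = 30000000.0 / 161000.0 = 186.3354 MPa
Ratio = f_a / Fa + f_b / Fb
= 72.7333 / 234 + 186.3354 / 169
= 1.4134 (dimensionless)

1.4134 (dimensionless)


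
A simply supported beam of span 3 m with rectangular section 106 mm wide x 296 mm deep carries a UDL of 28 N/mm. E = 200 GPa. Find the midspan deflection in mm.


I = 106 * 296^3 / 12 = 229086634.67 mm^4
L = 3000.0 mm, w = 28 N/mm, E = 200000.0 MPa
delta = 5 * w * L^4 / (384 * E * I)
= 5 * 28 * 3000.0^4 / (384 * 200000.0 * 229086634.67)
= 0.6445 mm

0.6445 mm


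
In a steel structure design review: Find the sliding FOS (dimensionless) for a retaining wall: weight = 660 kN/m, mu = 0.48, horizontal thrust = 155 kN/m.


Resisting force = mu * W = 0.48 * 660 = 316.8 kN/m
FOS = Resisting / Driving = 316.8 / 155
= 2.0439 (dimensionless)

2.0439 (dimensionless)


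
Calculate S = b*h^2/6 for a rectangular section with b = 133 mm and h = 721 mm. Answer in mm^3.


S = b * h^2 / 6
= 133 * 721^2 / 6
= 133 * 519841 / 6
= 11523142.17 mm^3

11523142.17 mm^3


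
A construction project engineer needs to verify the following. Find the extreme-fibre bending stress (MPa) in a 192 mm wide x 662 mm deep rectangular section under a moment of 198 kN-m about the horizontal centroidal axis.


I = b * h^3 / 12 = 192 * 662^3 / 12 = 4641880448.0 mm^4
y = h / 2 = 662 / 2 = 331.0 mm
M = 198 kN-m = 198000000.0 N-mm
sigma = M * y / I = 198000000.0 * 331.0 / 4641880448.0
= 14.12 MPa

14.12 MPa


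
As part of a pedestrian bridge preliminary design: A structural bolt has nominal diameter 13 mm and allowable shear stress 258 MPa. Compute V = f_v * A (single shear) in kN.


A = pi * d^2 / 4 = pi * 13^2 / 4 = 132.7323 mm^2
V = f_v * A / 1000 = 258 * 132.7323 / 1000
= 34.2449 kN

34.2449 kN


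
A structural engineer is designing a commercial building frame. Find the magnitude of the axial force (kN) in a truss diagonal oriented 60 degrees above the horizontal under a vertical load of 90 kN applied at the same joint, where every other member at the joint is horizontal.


At the joint, only the diagonal has a vertical component, so vertical equilibrium gives:
F * sin(60) = 90
F = 90 / sin(60)
= 90 / 0.866025
= 103.92 kN

103.92 kN


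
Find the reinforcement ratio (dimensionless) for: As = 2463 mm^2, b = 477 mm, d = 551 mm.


rho = As / (b * d)
= 2463 / (477 * 551)
= 2463 / 262827
= 0.009371 (dimensionless)

0.009371 (dimensionless)


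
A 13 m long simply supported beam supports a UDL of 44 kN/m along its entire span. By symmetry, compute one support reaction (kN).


Total load = w * L = 44 * 13 = 572 kN
By symmetry, each reaction R = total / 2 = 572 / 2 = 286.0 kN

286.0 kN


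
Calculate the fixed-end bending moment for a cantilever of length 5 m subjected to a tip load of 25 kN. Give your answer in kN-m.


For a cantilever with a point load at the free end:
M_max = P * L = 25 * 5 = 125 kN-m

125 kN-m


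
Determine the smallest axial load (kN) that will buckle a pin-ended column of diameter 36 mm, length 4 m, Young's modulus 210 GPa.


I = pi * d^4 / 64 = 82447.96 mm^4
L = 4000.0 mm
P_cr = pi^2 * E * I / L^2
= 9.8696 * 210000.0 * 82447.96 / 4000.0^2
= 10680.19 N = 10.6802 kN

10.6802 kN


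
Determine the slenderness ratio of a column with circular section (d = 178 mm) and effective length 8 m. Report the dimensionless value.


Radius of gyration r = d / 4 = 178 / 4 = 44.5 mm
L_eff = 8000.0 mm
Slenderness ratio = L / r = 8000.0 / 44.5 = 179.78 (dimensionless)

179.78 (dimensionless)


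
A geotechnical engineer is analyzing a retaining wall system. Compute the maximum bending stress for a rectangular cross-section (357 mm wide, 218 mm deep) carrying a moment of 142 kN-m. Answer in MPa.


I = b * h^3 / 12 = 357 * 218^3 / 12 = 308216902.0 mm^4
y = h / 2 = 218 / 2 = 109.0 mm
M = 142 kN-m = 142000000.0 N-mm
sigma = M * y / I = 142000000.0 * 109.0 / 308216902.0
= 50.22 MPa

50.22 MPa


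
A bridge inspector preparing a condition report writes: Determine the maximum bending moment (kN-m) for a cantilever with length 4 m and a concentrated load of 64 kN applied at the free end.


For a cantilever with a point load at the free end:
M_max = P * L = 64 * 4 = 256 kN-m

256 kN-m


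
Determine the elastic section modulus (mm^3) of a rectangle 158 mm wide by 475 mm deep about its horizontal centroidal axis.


S = b * h^2 / 6
= 158 * 475^2 / 6
= 158 * 225625 / 6
= 5941458.33 mm^3

5941458.33 mm^3


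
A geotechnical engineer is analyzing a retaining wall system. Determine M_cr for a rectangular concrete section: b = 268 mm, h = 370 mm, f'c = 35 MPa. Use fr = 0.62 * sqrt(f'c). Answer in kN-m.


fr = 0.62 * sqrt(35) = 0.62 * 5.9161 = 3.668 MPa
I = 268 * 370^3 / 12 = 1131250333.33 mm^4
y_t = 185.0 mm
M_cr = fr * I / y_t = 3.668 * 1131250333.33 / 185.0 N-mm
= 22.4291 kN-m

22.4291 kN-m


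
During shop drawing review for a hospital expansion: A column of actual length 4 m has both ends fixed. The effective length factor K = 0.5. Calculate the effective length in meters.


L_eff = K * L
= 0.5 * 4
= 2.0 m

2.0 m


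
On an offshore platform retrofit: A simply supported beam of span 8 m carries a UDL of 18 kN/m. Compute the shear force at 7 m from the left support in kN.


R_A = w * L / 2 = 18 * 8 / 2 = 72.0 kN
V(x) = R_A - w * x = 72.0 - 18 * 7
= -54.0 kN

-54.0 kN


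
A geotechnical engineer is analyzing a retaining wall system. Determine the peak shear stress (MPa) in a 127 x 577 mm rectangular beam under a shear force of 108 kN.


A = b * h = 127 * 577 = 73279 mm^2
V = 108 kN = 108000.0 N
tau_max = 1.5 * V / A = 1.5 * 108000.0 / 73279
= 2.2107 MPa

2.2107 MPa


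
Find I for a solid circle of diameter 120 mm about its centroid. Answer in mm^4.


r = d / 2 = 120 / 2 = 60.0 mm
I = pi * r^4 / 4 = pi * 60.0^4 / 4
= 10178760.2 mm^4

10178760.2 mm^4


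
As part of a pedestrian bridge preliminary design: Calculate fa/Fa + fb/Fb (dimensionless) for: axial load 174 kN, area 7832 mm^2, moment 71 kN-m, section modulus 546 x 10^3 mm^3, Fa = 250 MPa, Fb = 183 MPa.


f_a = P / A = 174000.0 / 7832 = 22.2165 MPa
f_b = M / S = 71000000.0 / 546000.0 = 130.0366 MPa
Ratio = f_a / Fa + f_b / Fb
= 22.2165 / 250 + 130.0366 / 183
= 0.7994 (dimensionless)

0.7994 (dimensionless)


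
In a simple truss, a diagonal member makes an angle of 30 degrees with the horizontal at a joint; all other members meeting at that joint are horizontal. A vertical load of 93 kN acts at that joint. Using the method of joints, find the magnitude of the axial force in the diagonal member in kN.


At the joint, only the diagonal has a vertical component, so vertical equilibrium gives:
F * sin(30) = 93
F = 93 / sin(30)
= 93 / 0.5
= 186.0 kN

186.0 kN


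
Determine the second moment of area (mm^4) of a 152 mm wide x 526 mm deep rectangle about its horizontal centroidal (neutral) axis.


I = b * h^3 / 12
= 152 * 526^3 / 12
= 152 * 145531576 / 12
= 1843399962.67 mm^4

1843399962.67 mm^4


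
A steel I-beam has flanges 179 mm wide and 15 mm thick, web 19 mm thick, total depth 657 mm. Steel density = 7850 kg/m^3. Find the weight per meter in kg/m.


A_flanges = 2 * 179 * 15 = 5370 mm^2
A_web = (657 - 2 * 15) * 19 = 11913 mm^2
A_total = 5370 + 11913 = 17283 mm^2 = 0.017283 m^2
Weight = rho * A = 7850 * 0.017283 = 135.6715 kg/m

135.6715 kg/m


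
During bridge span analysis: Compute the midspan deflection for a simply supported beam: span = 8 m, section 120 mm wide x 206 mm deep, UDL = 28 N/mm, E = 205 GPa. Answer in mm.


I = 120 * 206^3 / 12 = 87418160.0 mm^4
L = 8000.0 mm, w = 28 N/mm, E = 205000.0 MPa
delta = 5 * w * L^4 / (384 * E * I)
= 5 * 28 * 8000.0^4 / (384 * 205000.0 * 87418160.0)
= 83.33 mm

83.33 mm


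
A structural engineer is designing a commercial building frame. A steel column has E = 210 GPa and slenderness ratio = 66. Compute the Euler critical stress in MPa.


sigma_cr = pi^2 * E / lambda^2
= 9.8696 * 210000.0 / 66^2
= 9.8696 * 210000.0 / 4356
= 475.8074 MPa

475.8074 MPa


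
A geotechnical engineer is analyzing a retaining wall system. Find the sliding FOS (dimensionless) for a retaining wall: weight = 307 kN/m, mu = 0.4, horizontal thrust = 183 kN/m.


Resisting force = mu * W = 0.4 * 307 = 122.8 kN/m
FOS = Resisting / Driving = 122.8 / 183
= 0.671 (dimensionless)

0.671 (dimensionless)


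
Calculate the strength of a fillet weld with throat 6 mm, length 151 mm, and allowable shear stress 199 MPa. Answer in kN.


Strength = throat * length * allowable stress
= 6 * 151 * 199 N
= 180294 N
= 180.29 kN

180.29 kN


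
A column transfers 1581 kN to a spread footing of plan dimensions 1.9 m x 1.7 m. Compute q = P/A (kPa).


A = 1.9 * 1.7 = 3.23 m^2
q = P / A = 1581 / 3.23
= 489.4737 kPa

489.4737 kPa


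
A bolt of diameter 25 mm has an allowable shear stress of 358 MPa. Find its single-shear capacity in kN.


A = pi * d^2 / 4 = pi * 25^2 / 4 = 490.8739 mm^2
V = f_v * A / 1000 = 358 * 490.8739 / 1000
= 175.7328 kN

175.7328 kN


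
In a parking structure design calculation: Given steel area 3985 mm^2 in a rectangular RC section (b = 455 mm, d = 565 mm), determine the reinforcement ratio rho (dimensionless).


rho = As / (b * d)
= 3985 / (455 * 565)
= 3985 / 257075
= 0.015501 (dimensionless)

0.015501 (dimensionless)


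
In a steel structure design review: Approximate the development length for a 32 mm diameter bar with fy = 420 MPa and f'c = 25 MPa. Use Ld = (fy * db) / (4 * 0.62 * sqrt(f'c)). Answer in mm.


Ld = (fy * db) / (4 * 0.62 * sqrt(f'c))
= (420 * 32) / (4 * 0.62 * sqrt(25))
= 13440 / 12.4
= 1083.87 mm

1083.87 mm


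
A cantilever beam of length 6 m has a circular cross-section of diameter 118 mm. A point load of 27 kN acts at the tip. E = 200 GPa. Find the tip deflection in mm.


I = pi * d^4 / 64 = pi * 118^4 / 64 = 9516953.07 mm^4
L = 6000.0 mm, P = 27000.0 N, E = 200000.0 MPa
delta = P * L^3 / (3 * E * I)
= 27000.0 * 6000.0^3 / (3 * 200000.0 * 9516953.07)
= 1021.3353 mm

1021.3353 mm


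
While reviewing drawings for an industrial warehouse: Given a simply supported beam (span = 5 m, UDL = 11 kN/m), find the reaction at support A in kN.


Total load = w * L = 11 * 5 = 55 kN
By symmetry, each reaction R = total / 2 = 55 / 2 = 27.5 kN

27.5 kN
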